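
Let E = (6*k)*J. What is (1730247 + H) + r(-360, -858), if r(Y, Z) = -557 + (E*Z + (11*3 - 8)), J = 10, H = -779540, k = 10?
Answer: 435375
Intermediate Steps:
E = 600 (E = (6*10)*10 = 60*10 = 600)
r(Y, Z) = -532 + 600*Z (r(Y, Z) = -557 + (600*Z + (11*3 - 8)) = -557 + (600*Z + (33 - 8)) = -557 + (600*Z + 25) = -557 + (25 + 600*Z) = -532 + 600*Z)
(1730247 + H) + r(-360, -858) = (1730247 - 779540) + (-532 + 600*(-858)) = 950707 + (-532 - 514800) = 950707 - 515332 = 435375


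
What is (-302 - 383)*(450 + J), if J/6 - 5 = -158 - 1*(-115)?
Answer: -152070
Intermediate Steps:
J = -228 (J = 30 + 6*(-158 - 1*(-115)) = 30 + 6*(-158 + 115) = 30 + 6*(-43) = 30 - 258 = -228)
(-302 - 383)*(450 + J) = (-302 - 383)*(450 - 228) = -685*222 = -152070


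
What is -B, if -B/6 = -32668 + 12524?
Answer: -120864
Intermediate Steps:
B = 120864 (B = -6*(-32668 + 12524) = -6*(-20144) = 120864)
-B = -1*120864 = -120864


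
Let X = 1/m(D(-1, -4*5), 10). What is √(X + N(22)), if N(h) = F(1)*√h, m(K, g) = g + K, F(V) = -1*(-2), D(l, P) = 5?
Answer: √(15 + 450*√22)/15 ≈ 3.0737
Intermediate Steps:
F(V) = 2
m(K, g) = K + g
N(h) = 2*√h
X = 1/15 (X = 1/(5 + 10) = 1/15 ≈ 0.066667)
√(X + N(22)) = √(1/15 + 2*√22)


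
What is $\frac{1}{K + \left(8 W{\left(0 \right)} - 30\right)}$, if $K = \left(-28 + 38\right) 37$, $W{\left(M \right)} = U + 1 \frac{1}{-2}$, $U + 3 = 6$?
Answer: $\frac{1}{360} \approx 0.0027778$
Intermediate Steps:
$U = 3$ ($U = -3 + 6 = 3$)
$W{\left(M \right)} = \frac{5}{2}$ ($W{\left(M \right)} = 3 + 1 \frac{1}{-2} = 3 + 1 \left(- \frac{1}{2}\right) = 3 - \frac{1}{2} = \frac{5}{2}$)
$K = 370$ ($K = 10 \cdot 37 = 370$)
$\frac{1}{K + \left(8 W{\left(0 \right)} - 30\right)} = \frac{1}{370 + \left(8 \cdot \frac{5}{2} - 30\right)} = \frac{1}{370 + \left(20 - 30\right)} = \frac{1}{370 - 10} = \frac{1}{360}$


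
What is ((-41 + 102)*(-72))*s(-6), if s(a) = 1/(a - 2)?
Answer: 549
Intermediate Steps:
s(a) = 1/(-2 + a)
((-41 + 102)*(-72))*s(-6) = ((-41 + 102)*(-72))/(-2 - 6) = (61*(-72))/(-8) = -4392*(-⅛) = 549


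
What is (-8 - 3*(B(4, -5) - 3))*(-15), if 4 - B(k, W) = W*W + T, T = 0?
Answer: -960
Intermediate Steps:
B(k, W) = 4 - W² (B(k, W) = 4 - (W*W + 0) = 4 - (W² + 0) = 4 - W²)
(-8 - 3*(B(4, -5) - 3))*(-15) = (-8 - 3*((4 - 1*(-5)²) - 3))*(-15) = (-8 - 3*((4 - 1*25) - 3))*(-15) = (-8 - 3*((4 - 25) - 3))*(-15) = (-8 - 3*(-21 - 3))*(-15) = (-8 - 3*(-24))*(-15) = (-8 + 72)*(-15) = 64*(-15) = -960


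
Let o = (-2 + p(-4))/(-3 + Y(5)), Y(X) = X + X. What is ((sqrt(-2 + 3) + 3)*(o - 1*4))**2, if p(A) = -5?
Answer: 400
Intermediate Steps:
Y(X) = 2*X
o = -1 (o = (-2 - 5)/(-3 + 2*5) = -7/(-3 + 10) = -7/7 = -7*1/7 = -1)
((sqrt(-2 + 3) + 3)*(o - 1*4))**2 = ((sqrt(-2 + 3) + 3)*(-1 - 1*4))**2 = ((sqrt(1) + 3)*(-1 - 4))**2 = ((1 + 3)*(-5))**2 = (4*(-5))**2 = (-20)**2 = 400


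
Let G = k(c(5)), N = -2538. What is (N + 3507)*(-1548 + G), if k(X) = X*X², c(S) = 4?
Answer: -1437996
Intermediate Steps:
k(X) = X³
G = 64 (G = 4³ = 64)
(N + 3507)*(-1548 + G) = (-2538 + 3507)*(-1548 + 64) = 969*(-1484) = -1437996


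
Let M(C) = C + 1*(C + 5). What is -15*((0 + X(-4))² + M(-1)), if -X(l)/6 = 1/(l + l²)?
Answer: -195/4 ≈ -48.750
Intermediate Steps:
X(l) = -6/(l + l²)
M(C) = 5 + 2*C (M(C) = C + 1*(5 + C) = C + (5 + C) = 5 + 2*C)
-15*((0 + X(-4))² + M(-1)) = -15*((0 - 6/(-4*(1 - 4)))² + (5 + 2*(-1))) = -15*((0 - 6*(-¼)/(-3))² + (5 - 2)) = -15*((0 - 6*(-¼)*(-⅓))² + 3) = -15*((0 - ½)² + 3) = -15*((-½)² + 3) = -15*(¼ + 3) = -15*13/4 = -195/4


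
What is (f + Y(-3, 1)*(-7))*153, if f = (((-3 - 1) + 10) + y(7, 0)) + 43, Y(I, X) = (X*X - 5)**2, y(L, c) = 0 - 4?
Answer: -10251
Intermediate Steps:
y(L, c) = -4
Y(I, X) = (-5 + X**2)**2 (Y(I, X) = (X**2 - 5)**2 = (-5 + X**2)**2)
f = 45 (f = (((-3 - 1) + 10) - 4) + 43 = ((-4 + 10) - 4) + 43 = (6 - 4) + 43 = 2 + 43 = 45)
(f + Y(-3, 1)*(-7))*153 = (45 + (-5 + 1**2)**2*(-7))*153 = (45 + (-5 + 1)**2*(-7))*153 = (45 + (-4)**2*(-7))*153 = (45 + 16*(-7))*153 = (45 - 112)*153 = -67*153 = -10251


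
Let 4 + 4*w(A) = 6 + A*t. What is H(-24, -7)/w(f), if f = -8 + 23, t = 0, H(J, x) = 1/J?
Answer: -1/12 ≈ -0.083333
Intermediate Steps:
f = 15
w(A) = 1/2 (w(A) = -1 + (6 + A*0)/4 = -1 + (6 + 0)/4 = -1 + (1/4)*6 = -1 + 3/2 = 1/2)
H(-24, -7)/w(f) = 1/((1/2)*(-24)) = 2*(-1/24) = -1/12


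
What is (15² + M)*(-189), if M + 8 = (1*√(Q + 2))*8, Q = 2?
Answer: -44037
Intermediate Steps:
M = 8 (M = -8 + (1*√(2 + 2))*8 = -8 + (1*√4)*8 = -8 + (1*2)*8 = -8 + 2*8 = -8 + 16 = 8)
(15² + M)*(-189) = (15² + 8)*(-189) = (225 + 8)*(-189) = 233*(-189) = -44037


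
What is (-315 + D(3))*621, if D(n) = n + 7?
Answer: -189405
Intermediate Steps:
D(n) = 7 + n
(-315 + D(3))*621 = (-315 + (7 + 3))*621 = (-315 + 10)*621 = -305*621 = -189405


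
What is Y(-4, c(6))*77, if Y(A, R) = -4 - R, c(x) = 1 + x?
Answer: -847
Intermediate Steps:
Y(-4, c(6))*77 = (-4 - (1 + 6))*77 = (-4 - 1*7)*77 = (-4 - 7)*77 = -11*77 = -847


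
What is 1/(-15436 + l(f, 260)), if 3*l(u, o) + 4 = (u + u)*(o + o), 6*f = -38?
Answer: -9/158696 ≈ -5.6712e-5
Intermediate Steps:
f = -19/3 (f = (1/6)*(-38) = -19/3 ≈ -6.3333)
l(u, o) = -4/3 + 4*o*u/3 (l(u, o) = -4/3 + ((u + u)*(o + o))/3 = -4/3 + ((2*u)*(2*o))/3 = -4/3 + (4*o*u)/3 = -4/3 + 4*o*u/3)
1/(-15436 + l(f, 260)) = 1/(-15436 + (-4/3 + (4/3)*260*(-19/3))) = 1/(-15436 + (-4/3 - 19760/9)) = 1/(-15436 - 19772/9) = 1/(-158696/9) = -9/158696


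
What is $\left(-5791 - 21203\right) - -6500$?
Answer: $-20494$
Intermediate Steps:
$\left(-5791 - 21203\right) - -6500 = \left(-5791 - 21203\right) + \left(-17297 + 23797\right) = -26994 + 6500 = -20494$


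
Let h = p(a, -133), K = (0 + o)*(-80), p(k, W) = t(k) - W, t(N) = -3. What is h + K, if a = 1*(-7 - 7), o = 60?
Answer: -4670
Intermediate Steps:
a = -14 (a = 1*(-14) = -14)
p(k, W) = -3 - W
K = -4800 (K = (0 + 60)*(-80) = 60*(-80) = -4800)
h = 130 (h = -3 - 1*(-133) = -3 + 133 = 130)
h + K = 130 - 4800 = -4670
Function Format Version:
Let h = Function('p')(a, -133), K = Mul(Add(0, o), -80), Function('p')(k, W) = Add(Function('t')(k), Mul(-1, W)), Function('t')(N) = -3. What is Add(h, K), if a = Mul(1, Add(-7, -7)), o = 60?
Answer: -4670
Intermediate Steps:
a = -14 (a = Mul(1, -14) = -14)
Function('p')(k, W) = Add(-3, Mul(-1, W))
K = -4800 (K = Mul(Add(0, 60), -80) = Mul(60, -80) = -4800)
h = 130 (h = Add(-3, Mul(-1, -133)) = Add(-3, 133) = 130)
Add(h, K) = Add(130, -4800) = -4670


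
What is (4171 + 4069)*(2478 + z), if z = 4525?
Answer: 57704720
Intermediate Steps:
(4171 + 4069)*(2478 + z) = (4171 + 4069)*(2478 + 4525) = 8240*7003 = 57704720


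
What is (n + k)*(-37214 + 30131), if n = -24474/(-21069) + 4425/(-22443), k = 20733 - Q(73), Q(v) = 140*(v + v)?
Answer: -36464739632052/17513021 ≈ -2.0822e+6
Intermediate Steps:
Q(v) = 280*v (Q(v) = 140*(2*v) = 280*v)
k = 293 (k = 20733 - 280*73 = 20733 - 1*20440 = 20733 - 20440 = 293)
n = 50671073/52539063 (n = -24474*(-1/21069) + 4425*(-1/22443) = 8158/7023 - 1475/7481 = 50671073/52539063 ≈ 0.96445)
(n + k)*(-37214 + 30131) = (50671073/52539063 + 293)*(-37214 + 30131) = (15444616532/52539063)*(-7083) = -36464739632052/17513021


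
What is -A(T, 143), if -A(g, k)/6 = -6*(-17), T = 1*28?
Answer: 612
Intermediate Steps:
T = 28
A(g, k) = -612 (A(g, k) = -(-36)*(-17) = -6*102 = -612)
-A(T, 143) = -1*(-612) = 612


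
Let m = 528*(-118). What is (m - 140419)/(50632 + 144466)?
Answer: -202723/195098 ≈ -1.0391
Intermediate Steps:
m = -62304
(m - 140419)/(50632 + 144466) = (-62304 - 140419)/(50632 + 144466) = -202723/195098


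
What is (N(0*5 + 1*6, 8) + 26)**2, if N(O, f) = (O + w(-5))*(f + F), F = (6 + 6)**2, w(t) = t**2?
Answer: 22448644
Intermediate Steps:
F = 144 (F = 12**2 = 144)
N(O, f) = (25 + O)*(144 + f) (N(O, f) = (O + (-5)**2)*(f + 144) = (O + 25)*(144 + f) = (25 + O)*(144 + f))
(N(0*5 + 1*6, 8) + 26)**2 = ((3600 + 25*8 + 144*(0*5 + 1*6) + (0*5 + 1*6)*8) + 26)**2 = ((3600 + 200 + 144*(0 + 6) + (0 + 6)*8) + 26)**2 = ((3600 + 200 + 144*6 + 6*8) + 26)**2 = ((3600 + 200 + 864 + 48) + 26)**2 = (4712 + 26)**2 = 4738**2 = 22448644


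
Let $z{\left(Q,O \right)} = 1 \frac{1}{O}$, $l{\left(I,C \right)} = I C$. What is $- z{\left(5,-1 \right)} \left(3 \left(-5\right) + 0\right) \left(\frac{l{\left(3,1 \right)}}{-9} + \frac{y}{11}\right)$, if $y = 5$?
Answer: $- \frac{20}{11} \approx -1.8182$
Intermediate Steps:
$l{\left(I,C \right)} = C I$
$z{\left(Q,O \right)} = \frac{1}{O}$
$- z{\left(5,-1 \right)} \left(3 \left(-5\right) + 0\right) \left(\frac{l{\left(3,1 \right)}}{-9} + \frac{y}{11}\right) = - \frac{3 \left(-5\right) + 0}{-1} \left(\frac{1 \cdot 3}{-9} + \frac{5}{11}\right) = - - (-15 + 0) \left(3 \left(- \frac{1}{9}\right) + 5 \cdot \frac{1}{11}\right) = - \left(-1\right) \left(-15\right) \left(- \frac{1}{3} + \frac{5}{11}\right) = - \frac{15 \cdot 4}{33} = \left(-1\right) \frac{20}{11} = - \frac{20}{11}$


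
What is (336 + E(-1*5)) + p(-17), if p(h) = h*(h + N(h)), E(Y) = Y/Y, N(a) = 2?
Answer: 592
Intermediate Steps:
E(Y) = 1
p(h) = h*(2 + h) (p(h) = h*(h + 2) = h*(2 + h))
(336 + E(-1*5)) + p(-17) = (336 + 1) - 17*(2 - 17) = 337 - 17*(-15) = 337 + 255 = 592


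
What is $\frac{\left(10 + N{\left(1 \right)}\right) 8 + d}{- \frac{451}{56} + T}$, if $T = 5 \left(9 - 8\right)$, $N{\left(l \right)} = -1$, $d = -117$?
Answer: $\frac{280}{19} \approx 14.737$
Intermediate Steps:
$T = 5$ ($T = 5 \cdot 1 = 5$)
$\frac{\left(10 + N{\left(1 \right)}\right) 8 + d}{- \frac{451}{56} + T} = \frac{\left(10 - 1\right) 8 - 117}{- \frac{451}{56} + 5} = \frac{9 \cdot 8 - 117}{\left(-451\right) \frac{1}{56} + 5} = \frac{72 - 117}{- \frac{451}{56} + 5} = - \frac{45}{- \frac{171}{56}} = \left(-45\right) \left(- \frac{56}{171}\right) = \frac{280}{19}$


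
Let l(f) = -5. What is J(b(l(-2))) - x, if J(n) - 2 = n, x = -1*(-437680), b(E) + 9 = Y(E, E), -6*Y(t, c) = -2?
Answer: -1313060/3 ≈ -4.3769e+5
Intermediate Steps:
Y(t, c) = ⅓ (Y(t, c) = -⅙*(-2) = ⅓)
b(E) = -26/3 (b(E) = -9 + ⅓ = -26/3)
x = 437680
J(n) = 2 + n
J(b(l(-2))) - x = (2 - 26/3) - 1*437680 = -20/3 - 437680 = -1313060/3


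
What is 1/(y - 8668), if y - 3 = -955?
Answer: -1/9620 ≈ -0.00010395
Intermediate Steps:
y = -952 (y = 3 - 955 = -952)
1/(y - 8668) = 1/(-952 - 8668) = 1/(-9620) = -1/9620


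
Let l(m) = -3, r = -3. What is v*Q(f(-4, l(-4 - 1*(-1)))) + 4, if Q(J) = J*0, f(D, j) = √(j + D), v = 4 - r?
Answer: 4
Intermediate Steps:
v = 7 (v = 4 - 1*(-3) = 4 + 3 = 7)
f(D, j) = √(D + j)
Q(J) = 0
v*Q(f(-4, l(-4 - 1*(-1)))) + 4 = 7*0 + 4 = 0 + 4 = 4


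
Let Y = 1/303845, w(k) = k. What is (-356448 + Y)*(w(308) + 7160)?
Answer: -808821311030612/303845 ≈ -2.6620e+9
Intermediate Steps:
Y = 1/303845 ≈ 3.2912e-6
(-356448 + Y)*(w(308) + 7160) = (-356448 + 1/303845)*(308 + 7160) = -108304942559/303845*7468 = -808821311030612/303845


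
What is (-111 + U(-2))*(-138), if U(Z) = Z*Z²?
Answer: 16422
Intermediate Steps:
U(Z) = Z³
(-111 + U(-2))*(-138) = (-111 + (-2)³)*(-138) = (-111 - 8)*(-138) = -119*(-138) = 16422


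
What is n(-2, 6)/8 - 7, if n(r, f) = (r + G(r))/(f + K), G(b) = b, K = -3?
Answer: -43/6 ≈ -7.1667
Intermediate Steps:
n(r, f) = 2*r/(-3 + f) (n(r, f) = (r + r)/(f - 3) = (2*r)/(-3 + f) = 2*r/(-3 + f))
n(-2, 6)/8 - 7 = (2*(-2)/(-3 + 6))/8 - 7 = (2*(-2)/3)/8 - 7 = (2*(-2)*(⅓))/8 - 7 = (⅛)*(-4/3) - 7 = -⅙ - 7 = -43/6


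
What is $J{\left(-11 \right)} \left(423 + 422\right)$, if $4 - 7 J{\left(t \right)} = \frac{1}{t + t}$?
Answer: $\frac{75205}{154} \approx 488.34$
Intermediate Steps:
$J{\left(t \right)} = \frac{4}{7} - \frac{1}{14 t}$ ($J{\left(t \right)} = \frac{4}{7} - \frac{1}{7 \left(t + t\right)} = \frac{4}{7} - \frac{1}{7 \cdot 2 t} = \frac{4}{7} - \frac{\frac{1}{2} \frac{1}{t}}{7} = \frac{4}{7} - \frac{1}{14 t}$)
$J{\left(-11 \right)} \left(423 + 422\right) = \frac{-1 + 8 \left(-11\right)}{14 \left(-11\right)} \left(423 + 422\right) = \frac{1}{14} \left(- \frac{1}{11}\right) \left(-1 - 88\right) 845 = \frac{1}{14} \left(- \frac{1}{11}\right) \left(-89\right) 845 = \frac{89}{154} \cdot 845 = \frac{75205}{154}$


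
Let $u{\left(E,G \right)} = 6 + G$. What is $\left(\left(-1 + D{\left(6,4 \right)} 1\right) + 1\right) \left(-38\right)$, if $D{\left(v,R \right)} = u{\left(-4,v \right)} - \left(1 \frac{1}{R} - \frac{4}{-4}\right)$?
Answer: $- \frac{817}{2} \approx -408.5$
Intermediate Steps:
$D{\left(v,R \right)} = 5 + v - \frac{1}{R}$ ($D{\left(v,R \right)} = \left(6 + v\right) - \left(1 \frac{1}{R} - \frac{4}{-4}\right) = \left(6 + v\right) - \left(\frac{1}{R} - -1\right) = \left(6 + v\right) - \left(\frac{1}{R} + 1\right) = \left(6 + v\right) - \left(1 + \frac{1}{R}\right) = 5 + v - \frac{1}{R}$)
$\left(\left(-1 + D{\left(6,4 \right)} 1\right) + 1\right) \left(-38\right) = \left(\left(-1 + \left(5 + 6 - \frac{1}{4}\right) 1\right) + 1\right) \left(-38\right) = \left(\left(-1 + \frac{43}{4} \cdot 1\right) + 1\right) \left(-38\right) = \left(\left(-1 + \frac{43}{4}\right) + 1\right) \left(-38\right) = \left(\frac{39}{4} + 1\right) \left(-38\right) = \frac{43}{4} \left(-38\right) = - \frac{817}{2}$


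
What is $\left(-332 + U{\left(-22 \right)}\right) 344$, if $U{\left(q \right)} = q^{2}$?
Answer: $52288$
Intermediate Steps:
$\left(-332 + U{\left(-22 \right)}\right) 344 = \left(-332 + \left(-22\right)^{2}\right) 344 = \left(-332 + 484\right) 344 = 152 \cdot 344 = 52288$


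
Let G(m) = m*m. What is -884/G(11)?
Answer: -884/121 ≈ -7.3058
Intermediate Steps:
G(m) = m²
-884/G(11) = -884/(11²) = -884/121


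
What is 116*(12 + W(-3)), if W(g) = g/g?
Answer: 1508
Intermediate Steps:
W(g) = 1
116*(12 + W(-3)) = 116*(12 + 1) = 116*13 = 1508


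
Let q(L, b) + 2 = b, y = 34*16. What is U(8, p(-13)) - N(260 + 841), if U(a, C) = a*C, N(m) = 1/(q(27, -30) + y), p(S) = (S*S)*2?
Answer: 1384447/512 ≈ 2704.0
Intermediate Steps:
y = 544
q(L, b) = -2 + b
p(S) = 2*S² (p(S) = S²*2 = 2*S²)
N(m) = 1/512 (N(m) = 1/((-2 - 30) + 544) = 1/(-32 + 544) = 1/512)
U(a, C) = C*a
U(8, p(-13)) - N(260 + 841) = (2*(-13)²)*8 - 1*1/512 = (2*169)*8 - 1/512 = 338*8 - 1/512 = 2704 - 1/512 = 1384447/512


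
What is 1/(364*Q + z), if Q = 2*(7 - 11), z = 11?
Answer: -1/2901 ≈ -0.00034471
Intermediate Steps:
Q = -8 (Q = 2*(-4) = -8)
1/(364*Q + z) = 1/(364*(-8) + 11) = 1/(-2912 + 11) = 1/(-2901) = -1/2901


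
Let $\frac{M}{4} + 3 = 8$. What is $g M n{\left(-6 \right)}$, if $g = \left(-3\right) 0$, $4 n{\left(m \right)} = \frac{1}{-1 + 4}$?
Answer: $0$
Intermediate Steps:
$M = 20$ ($M = -12 + 4 \cdot 8 = -12 + 32 = 20$)
$n{\left(m \right)} = \frac{1}{12}$ ($n{\left(m \right)} = \frac{1}{4 \left(-1 + 4\right)} = \frac{1}{4 \cdot 3} = \frac{1}{4} \cdot \frac{1}{3} = \frac{1}{12}$)
$g = 0$
$g M n{\left(-6 \right)} = 0 \cdot 20 \cdot \frac{1}{12} = 0 \cdot \frac{1}{12} = 0$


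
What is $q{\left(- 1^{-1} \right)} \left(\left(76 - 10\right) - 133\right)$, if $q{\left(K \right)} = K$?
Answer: $67$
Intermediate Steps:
$q{\left(- 1^{-1} \right)} \left(\left(76 - 10\right) - 133\right) = - 1^{-1} \left(\left(76 - 10\right) - 133\right) = \left(-1\right) 1 \left(\left(76 - 10\right) - 133\right) = - (66 - 133) = \left(-1\right) \left(-67\right) = 67$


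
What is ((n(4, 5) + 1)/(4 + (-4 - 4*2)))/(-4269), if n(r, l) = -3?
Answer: -1/17076 ≈ -5.8562e-5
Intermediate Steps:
((n(4, 5) + 1)/(4 + (-4 - 4*2)))/(-4269) = ((-3 + 1)/(4 + (-4 - 4*2)))/(-4269) = -2/(4 + (-4 - 8))*(-1/4269) = -2/(4 - 12)*(-1/4269) = -2/(-8)*(-1/4269) = -2*(-1/8)*(-1/4269) = (1/4)*(-1/4269) = -1/17076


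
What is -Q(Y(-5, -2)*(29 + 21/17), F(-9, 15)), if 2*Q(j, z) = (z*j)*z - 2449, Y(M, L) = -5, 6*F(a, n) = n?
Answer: 115391/68 ≈ 1696.9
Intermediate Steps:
F(a, n) = n/6
Q(j, z) = -2449/2 + j*z²/2 (Q(j, z) = ((z*j)*z - 2449)/2 = ((j*z)*z - 2449)/2 = (j*z² - 2449)/2 = (-2449 + j*z²)/2 = -2449/2 + j*z²/2)
-Q(Y(-5, -2)*(29 + 21/17), F(-9, 15)) = -(-2449/2 + (-5*(29 + 21/17))*((⅙)*15)²/2) = -(-2449/2 + (-5*(29 + 21*(1/17)))*(5/2)²/2) = -(-2449/2 + (½)*(-5*(29 + 21/17))*(25/4)) = -(-2449/2 + (½)*(-5*514/17)*(25/4)) = -(-2449/2 + (½)*(-2570/17)*(25/4)) = -(-2449/2 - 32125/68) = -1*(-115391/68) = 115391/68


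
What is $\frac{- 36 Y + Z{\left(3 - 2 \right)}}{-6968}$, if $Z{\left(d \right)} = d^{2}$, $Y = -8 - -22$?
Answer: $\frac{503}{6968} \approx 0.072187$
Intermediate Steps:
$Y = 14$ ($Y = -8 + 22 = 14$)
$\frac{- 36 Y + Z{\left(3 - 2 \right)}}{-6968} = \frac{\left(-36\right) 14 + \left(3 - 2\right)^{2}}{-6968} = \left(-504 + \left(3 - 2\right)^{2}\right) \left(- \frac{1}{6968}\right) = \left(-504 + 1^{2}\right) \left(- \frac{1}{6968}\right) = \left(-504 + 1\right) \left(- \frac{1}{6968}\right) = \left(-503\right) \left(- \frac{1}{6968}\right) = \frac{503}{6968}$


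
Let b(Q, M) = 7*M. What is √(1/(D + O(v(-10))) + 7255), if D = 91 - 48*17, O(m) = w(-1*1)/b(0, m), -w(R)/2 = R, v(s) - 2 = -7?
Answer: 10*√46721620077/25377 ≈ 85.176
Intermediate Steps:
v(s) = -5 (v(s) = 2 - 7 = -5)
w(R) = -2*R
O(m) = 2/(7*m) (O(m) = (-(-2))/((7*m)) = (-2*(-1))*(1/(7*m)) = 2*(1/(7*m)) = 2/(7*m))
D = -725 (D = 91 - 816 = -725)
√(1/(D + O(v(-10))) + 7255) = √(1/(-725 + (2/7)/(-5)) + 7255) = √(1/(-725 + (2/7)*(-⅕)) + 7255) = √(1/(-725 - 2/35) + 7255) = √(1/(-25377/35) + 7255) = √(-35/25377 + 7255) = √(184110100/25377) = 10*√46721620077/25377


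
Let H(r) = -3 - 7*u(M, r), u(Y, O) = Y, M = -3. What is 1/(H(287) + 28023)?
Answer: 1/28041 ≈ 3.5662e-5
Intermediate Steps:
H(r) = 18 (H(r) = -3 - 7*(-3) = -3 + 21 = 18)
1/(H(287) + 28023) = 1/(18 + 28023) = 1/28041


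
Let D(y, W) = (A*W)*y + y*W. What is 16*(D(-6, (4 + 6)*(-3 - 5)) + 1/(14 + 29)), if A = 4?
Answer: 1651216/43 ≈ 38400.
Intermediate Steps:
D(y, W) = 5*W*y (D(y, W) = (4*W)*y + y*W = 4*W*y + W*y = 5*W*y)
16*(D(-6, (4 + 6)*(-3 - 5)) + 1/(14 + 29)) = 16*(5*((4 + 6)*(-3 - 5))*(-6) + 1/(14 + 29)) = 16*(5*(10*(-8))*(-6) + 1/43) = 16*(5*(-80)*(-6) + 1/43) = 16*(2400 + 1/43) = 16*(103201/43) = 1651216/43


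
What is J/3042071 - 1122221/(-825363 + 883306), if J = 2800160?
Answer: -3251626288811/176266719953 ≈ -18.447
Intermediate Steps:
J/3042071 - 1122221/(-825363 + 883306) = 2800160/3042071 - 1122221/(-825363 + 883306) = 2800160*(1/3042071) - 1122221/57943 = 2800160/3042071 - 1122221*1/57943 = 2800160/3042071 - 1122221/57943 = -3251626288811/176266719953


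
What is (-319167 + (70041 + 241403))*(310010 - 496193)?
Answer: 1437891309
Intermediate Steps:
(-319167 + (70041 + 241403))*(310010 - 496193) = (-319167 + 311444)*(-186183) = -7723*(-186183) = 1437891309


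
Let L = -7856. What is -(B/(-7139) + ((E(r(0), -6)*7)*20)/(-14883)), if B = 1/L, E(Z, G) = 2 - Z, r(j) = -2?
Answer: 259562117/6898330032 ≈ 0.037627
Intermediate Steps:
B = -1/7856 (B = 1/(-7856) = -1/7856 ≈ -0.00012729)
-(B/(-7139) + ((E(r(0), -6)*7)*20)/(-14883)) = -(-1/7856/(-7139) + (((2 - 1*(-2))*7)*20)/(-14883)) = -(-1/7856*(-1/7139) + (((2 + 2)*7)*20)*(-1/14883)) = -(1/56083984 + ((4*7)*20)*(-1/14883)) = -(1/56083984 + (28*20)*(-1/14883)) = -(1/56083984 + 560*(-1/14883)) = -(1/56083984 - 560/14883) = -1*(-259562117/6898330032) = 259562117/6898330032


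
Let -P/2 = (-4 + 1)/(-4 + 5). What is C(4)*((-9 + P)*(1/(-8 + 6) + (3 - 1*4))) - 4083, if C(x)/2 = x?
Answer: -4047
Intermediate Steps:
C(x) = 2*x
P = 6 (P = -2*(-4 + 1)/(-4 + 5) = -(-6)/1 = -(-6) = -2*(-3) = 6)
C(4)*((-9 + P)*(1/(-8 + 6) + (3 - 1*4))) - 4083 = (2*4)*((-9 + 6)*(1/(-8 + 6) + (3 - 1*4))) - 4083 = 8*(-3*(1/(-2) + (3 - 4))) - 4083 = 8*(-3*(-1/2 - 1)) - 4083 = 8*(-3*(-3/2)) - 4083 = 8*(9/2) - 4083 = 36 - 4083 = -4047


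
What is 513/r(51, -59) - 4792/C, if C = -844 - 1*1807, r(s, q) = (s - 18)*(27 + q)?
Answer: 112133/84832 ≈ 1.3218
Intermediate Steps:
r(s, q) = (-18 + s)*(27 + q)
C = -2651 (C = -844 - 1807 = -2651)
513/r(51, -59) - 4792/C = 513/(-486 - 18*(-59) + 27*51 - 59*51) - 4792/(-2651) = 513/(-486 + 1062 + 1377 - 3009) - 4792*(-1/2651) = 513/(-1056) + 4792/2651 = 513*(-1/1056) + 4792/2651 = -171/352 + 4792/2651 = 112133/84832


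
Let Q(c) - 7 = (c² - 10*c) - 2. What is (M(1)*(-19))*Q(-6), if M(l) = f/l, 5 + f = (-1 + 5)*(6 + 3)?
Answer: -59489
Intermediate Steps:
f = 31 (f = -5 + (-1 + 5)*(6 + 3) = -5 + 4*9 = -5 + 36 = 31)
Q(c) = 5 + c² - 10*c (Q(c) = 7 + ((c² - 10*c) - 2) = 7 + (-2 + c² - 10*c) = 5 + c² - 10*c)
M(l) = 31/l
(M(1)*(-19))*Q(-6) = ((31/1)*(-19))*(5 + (-6)² - 10*(-6)) = ((31*1)*(-19))*(5 + 36 + 60) = (31*(-19))*101 = -589*101 = -59489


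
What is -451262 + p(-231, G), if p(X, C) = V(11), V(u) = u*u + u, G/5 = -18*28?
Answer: -451130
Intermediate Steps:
G = -2520 (G = 5*(-18*28) = 5*(-504) = -2520)
V(u) = u + u**2 (V(u) = u**2 + u = u + u**2)
p(X, C) = 132 (p(X, C) = 11*(1 + 11) = 11*12 = 132)
-451262 + p(-231, G) = -451262 + 132 = -451130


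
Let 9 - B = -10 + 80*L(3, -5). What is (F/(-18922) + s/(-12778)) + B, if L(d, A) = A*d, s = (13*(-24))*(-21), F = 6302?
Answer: 73632949076/60446329 ≈ 1218.2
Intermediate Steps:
s = 6552 (s = -312*(-21) = 6552)
B = 1219 (B = 9 - (-10 + 80*(-5*3)) = 9 - (-10 + 80*(-15)) = 9 - (-10 - 1200) = 9 - 1*(-1210) = 9 + 1210 = 1219)
(F/(-18922) + s/(-12778)) + B = (6302/(-18922) + 6552/(-12778)) + 1219 = (6302*(-1/18922) + 6552*(-1/12778)) + 1219 = (-3151/9461 - 3276/6389) + 1219 = -51125975/60446329 + 1219 = 73632949076/60446329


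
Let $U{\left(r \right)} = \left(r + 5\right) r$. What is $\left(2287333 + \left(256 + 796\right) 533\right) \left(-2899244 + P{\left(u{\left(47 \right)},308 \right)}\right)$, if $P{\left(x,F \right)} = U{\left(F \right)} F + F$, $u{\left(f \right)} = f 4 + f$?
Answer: $76309189489304$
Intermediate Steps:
$U{\left(r \right)} = r \left(5 + r\right)$ ($U{\left(r \right)} = \left(5 + r\right) r = r \left(5 + r\right)$)
$u{\left(f \right)} = 5 f$ ($u{\left(f \right)} = 4 f + f = 5 f$)
$P{\left(x,F \right)} = F + F^{2} \left(5 + F\right)$ ($P{\left(x,F \right)} = F \left(5 + F\right) F + F = F^{2} \left(5 + F\right) + F = F + F^{2} \left(5 + F\right)$)
$\left(2287333 + \left(256 + 796\right) 533\right) \left(-2899244 + P{\left(u{\left(47 \right)},308 \right)}\right) = \left(2287333 + \left(256 + 796\right) 533\right) \left(-2899244 + 308 \left(1 + 308 \left(5 + 308\right)\right)\right) = \left(2287333 + 1052 \cdot 533\right) \left(-2899244 + 308 \left(1 + 308 \cdot 313\right)\right) = \left(2287333 + 560716\right) \left(-2899244 + 308 \left(1 + 96404\right)\right) = 2848049 \left(-2899244 + 308 \cdot 96405\right) = 2848049 \left(-2899244 + 29692740\right) = 2848049 \cdot 26793496 = 76309189489304$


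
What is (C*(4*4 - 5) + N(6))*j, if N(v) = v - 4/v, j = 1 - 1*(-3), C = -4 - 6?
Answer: -1256/3 ≈ -418.67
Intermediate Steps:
C = -10
j = 4 (j = 1 + 3 = 4)
(C*(4*4 - 5) + N(6))*j = (-10*(4*4 - 5) + (6 - 4/6))*4 = (-10*(16 - 5) + (6 - 4*⅙))*4 = (-10*11 + (6 - ⅔))*4 = (-110 + 16/3)*4 = -314/3*4 = -1256/3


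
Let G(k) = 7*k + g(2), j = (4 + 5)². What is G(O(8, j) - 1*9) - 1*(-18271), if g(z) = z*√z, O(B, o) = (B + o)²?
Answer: 73655 + 2*√2 ≈ 73658.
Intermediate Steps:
j = 81 (j = 9² = 81)
g(z) = z^(3/2)
G(k) = 2*√2 + 7*k (G(k) = 7*k + 2^(3/2) = 7*k + 2*√2 = 2*√2 + 7*k)
G(O(8, j) - 1*9) - 1*(-18271) = (2*√2 + 7*((8 + 81)² - 1*9)) - 1*(-18271) = (2*√2 + 7*(89² - 9)) + 18271 = (2*√2 + 7*(7921 - 9)) + 18271 = (2*√2 + 7*7912) + 18271 = (2*√2 + 55384) + 18271 = (55384 + 2*√2) + 18271 = 73655 + 2*√2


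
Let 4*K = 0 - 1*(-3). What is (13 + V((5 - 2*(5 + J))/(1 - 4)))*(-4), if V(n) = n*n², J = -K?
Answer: -3151/54 ≈ -58.352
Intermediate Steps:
K = ¾ (K = (0 - 1*(-3))/4 = (0 + 3)/4 = (¼)*3 = ¾ ≈ 0.75000)
J = -¾ (J = -1*¾ = -¾ ≈ -0.75000)
V(n) = n³
(13 + V((5 - 2*(5 + J))/(1 - 4)))*(-4) = (13 + ((5 - 2*(5 - ¾))/(1 - 4))³)*(-4) = (13 + ((5 - 2*17/4)/(-3))³)*(-4) = (13 + ((5 - 17/2)*(-⅓))³)*(-4) = (13 + (-7/2*(-⅓))³)*(-4) = (13 + (7/6)³)*(-4) = (13 + 343/216)*(-4) = (3151/216)*(-4) = -3151/54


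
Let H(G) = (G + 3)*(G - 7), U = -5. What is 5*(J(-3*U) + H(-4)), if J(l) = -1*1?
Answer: 50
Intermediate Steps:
J(l) = -1
H(G) = (-7 + G)*(3 + G) (H(G) = (3 + G)*(-7 + G) = (-7 + G)*(3 + G))
5*(J(-3*U) + H(-4)) = 5*(-1 + (-21 + (-4)**2 - 4*(-4))) = 5*(-1 + (-21 + 16 + 16)) = 5*(-1 + 11) = 5*10 = 50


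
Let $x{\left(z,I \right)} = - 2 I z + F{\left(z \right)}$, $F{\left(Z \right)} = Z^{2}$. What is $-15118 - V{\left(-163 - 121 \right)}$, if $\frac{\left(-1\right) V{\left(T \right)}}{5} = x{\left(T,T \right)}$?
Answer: $-418398$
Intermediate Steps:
$x{\left(z,I \right)} = z^{2} - 2 I z$ ($x{\left(z,I \right)} = - 2 I z + z^{2} = z^{2} - 2 I z$)
$V{\left(T \right)} = 5 T^{2}$ ($V{\left(T \right)} = - 5 T \left(T - 2 T\right) = - 5 T \left(- T\right) = - 5 \left(- T^{2}\right) = 5 T^{2}$)
$-15118 - V{\left(-163 - 121 \right)} = -15118 - 5 \left(-163 - 121\right)^{2} = -15118 - 5 \left(-284\right)^{2} = -15118 - 5 \cdot 80656 = -15118 - 403280 = -418398$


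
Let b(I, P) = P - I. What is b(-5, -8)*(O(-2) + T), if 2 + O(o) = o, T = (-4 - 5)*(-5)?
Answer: -123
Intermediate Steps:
T = 45 (T = -9*(-5) = 45)
O(o) = -2 + o
b(-5, -8)*(O(-2) + T) = (-8 - 1*(-5))*((-2 - 2) + 45) = (-8 + 5)*(-4 + 45) = -3*41 = -123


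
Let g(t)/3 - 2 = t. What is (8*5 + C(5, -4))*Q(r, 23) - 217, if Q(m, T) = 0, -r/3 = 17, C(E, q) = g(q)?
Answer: -217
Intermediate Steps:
g(t) = 6 + 3*t
C(E, q) = 6 + 3*q
r = -51 (r = -3*17 = -51)
(8*5 + C(5, -4))*Q(r, 23) - 217 = (8*5 + (6 + 3*(-4)))*0 - 217 = (40 + (6 - 12))*0 - 217 = (40 - 6)*0 - 217 = 34*0 - 217 = 0 - 217 = -217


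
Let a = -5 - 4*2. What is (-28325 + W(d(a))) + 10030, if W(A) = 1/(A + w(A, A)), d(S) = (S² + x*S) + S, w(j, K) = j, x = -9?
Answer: -9989069/546 ≈ -18295.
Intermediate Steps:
a = -13 (a = -5 - 8 = -13)
d(S) = S² - 8*S (d(S) = (S² - 9*S) + S = S² - 8*S)
W(A) = 1/(2*A) (W(A) = 1/(A + A) = 1/(2*A))
(-28325 + W(d(a))) + 10030 = (-28325 + 1/(2*((-13*(-8 - 13))))) + 10030 = (-28325 + 1/(2*((-13*(-21))))) + 10030 = (-28325 + (½)/273) + 10030 = (-28325 + (½)*(1/273)) + 10030 = (-28325 + 1/546) + 10030 = -15465449/546 + 10030 = -9989069/546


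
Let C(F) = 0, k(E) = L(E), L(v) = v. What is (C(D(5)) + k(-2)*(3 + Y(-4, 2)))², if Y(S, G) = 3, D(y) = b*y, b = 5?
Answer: 144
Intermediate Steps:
D(y) = 5*y
k(E) = E
(C(D(5)) + k(-2)*(3 + Y(-4, 2)))² = (0 - 2*(3 + 3))² = (0 - 2*6)² = (0 - 12)² = (-12)² = 144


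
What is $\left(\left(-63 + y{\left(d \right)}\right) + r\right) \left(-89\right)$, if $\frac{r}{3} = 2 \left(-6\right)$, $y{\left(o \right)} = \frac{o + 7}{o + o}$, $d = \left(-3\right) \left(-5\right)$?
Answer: $\frac{131186}{15} \approx 8745.7$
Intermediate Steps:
$d = 15$
$y{\left(o \right)} = \frac{7 + o}{2 o}$
$r = -36$ ($r = 3 \cdot 2 \left(-6\right) = 3 \left(-12\right) = -36$)
$\left(\left(-63 + y{\left(d \right)}\right) + r\right) \left(-89\right) = \left(\left(-63 + \frac{7 + 15}{2 \cdot 15}\right) - 36\right) \left(-89\right) = \left(\left(-63 + \frac{1}{2} \cdot \frac{1}{15} \cdot 22\right) - 36\right) \left(-89\right) = \left(\left(-63 + \frac{11}{15}\right) - 36\right) \left(-89\right) = \left(- \frac{934}{15} - 36\right) \left(-89\right) = \left(- \frac{1474}{15}\right) \left(-89\right) = \frac{131186}{15}$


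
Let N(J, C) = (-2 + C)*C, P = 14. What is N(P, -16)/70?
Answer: 144/35 ≈ 4.1143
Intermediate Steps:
N(J, C) = C*(-2 + C)
N(P, -16)/70 = -16*(-2 - 16)/70 = -16*(-18)*(1/70) = 288*(1/70) = 144/35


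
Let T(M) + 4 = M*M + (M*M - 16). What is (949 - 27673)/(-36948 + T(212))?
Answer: -2227/4410 ≈ -0.50499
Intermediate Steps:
T(M) = -20 + 2*M² (T(M) = -4 + (M*M + (M*M - 16)) = -4 + (M² + (M² - 16)) = -4 + (M² + (-16 + M²)) = -4 + (-16 + 2*M²) = -20 + 2*M²)
(949 - 27673)/(-36948 + T(212)) = (949 - 27673)/(-36948 + (-20 + 2*212²)) = -26724/(-36948 + (-20 + 2*44944)) = -26724/(-36948 + (-20 + 89888)) = -26724/(-36948 + 89868) = -26724/52920 = -26724*1/52920 = -2227/4410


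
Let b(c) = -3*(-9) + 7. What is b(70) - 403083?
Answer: -403049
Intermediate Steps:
b(c) = 34 (b(c) = 27 + 7 = 34)
b(70) - 403083 = 34 - 403083 = -403049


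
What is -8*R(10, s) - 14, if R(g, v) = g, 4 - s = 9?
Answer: -94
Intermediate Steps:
s = -5 (s = 4 - 1*9 = 4 - 9 = -5)
-8*R(10, s) - 14 = -8*10 - 14 = -80 - 14 = -94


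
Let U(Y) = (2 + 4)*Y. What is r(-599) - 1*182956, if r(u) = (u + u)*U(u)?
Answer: 4122656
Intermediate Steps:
U(Y) = 6*Y
r(u) = 12*u² (r(u) = (u + u)*(6*u) = (2*u)*(6*u) = 12*u²)
r(-599) - 1*182956 = 12*(-599)² - 1*182956 = 12*358801 - 182956 = 4305612 - 182956 = 4122656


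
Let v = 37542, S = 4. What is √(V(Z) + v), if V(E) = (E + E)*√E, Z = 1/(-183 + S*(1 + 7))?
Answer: √(855995142 - 2*I*√151)/151 ≈ 193.76 - 2.7815e-6*I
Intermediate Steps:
Z = -1/151 (Z = 1/(-183 + 4*(1 + 7)) = 1/(-183 + 4*8) = 1/(-183 + 32) = 1/(-151) = -1/151 ≈ -0.0066225)
V(E) = 2*E^(3/2) (V(E) = (2*E)*√E = 2*E^(3/2))
√(V(Z) + v) = √(2*(-1/151)^(3/2) + 37542) = √(2*(-I*√151/22801) + 37542) = √(-2*I*√151/22801 + 37542) = √(37542 - 2*I*√151/22801)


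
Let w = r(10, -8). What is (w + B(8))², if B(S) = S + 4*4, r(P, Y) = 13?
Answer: 1369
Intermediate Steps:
w = 13
B(S) = 16 + S (B(S) = S + 16 = 16 + S)
(w + B(8))² = (13 + (16 + 8))² = (13 + 24)² = 37² = 1369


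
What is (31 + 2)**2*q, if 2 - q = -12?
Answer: 15246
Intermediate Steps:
q = 14 (q = 2 - 1*(-12) = 2 + 12 = 14)
(31 + 2)**2*q = (31 + 2)**2*14 = 33**2*14 = 1089*14 = 15246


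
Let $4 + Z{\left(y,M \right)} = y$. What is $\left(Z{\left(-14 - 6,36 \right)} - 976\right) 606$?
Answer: $-606000$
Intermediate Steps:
$Z{\left(y,M \right)} = -4 + y$
$\left(Z{\left(-14 - 6,36 \right)} - 976\right) 606 = \left(\left(-4 - 20\right) - 976\right) 606 = \left(-24 - 976\right) 606 = \left(-1000\right) 606 = -606000$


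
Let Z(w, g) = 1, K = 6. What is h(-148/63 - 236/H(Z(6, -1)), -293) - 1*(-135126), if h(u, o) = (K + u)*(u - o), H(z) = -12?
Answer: 565034044/3969 ≈ 1.4236e+5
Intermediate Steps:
h(u, o) = (6 + u)*(u - o)
h(-148/63 - 236/H(Z(6, -1)), -293) - 1*(-135126) = ((-148/63 - 236/(-12))² - 6*(-293) + 6*(-148/63 - 236/(-12)) - 1*(-293)*(-148/63 - 236/(-12))) - 1*(-135126) = ((-148*1/63 - 236*(-1/12))² + 1758 + 6*(-148*1/63 - 236*(-1/12)) - 1*(-293)*(-148*1/63 - 236*(-1/12))) + 135126 = ((-148/63 + 59/3)² + 1758 + 6*(-148/63 + 59/3) - 1*(-293)*(-148/63 + 59/3)) + 135126 = ((1091/63)² + 1758 + 6*(1091/63) - 1*(-293)*1091/63) + 135126 = (1190281/3969 + 1758 + 2182/21 + 319663/63) + 135126 = 28718950/3969 + 135126 = 565034044/3969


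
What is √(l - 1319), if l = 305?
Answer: 13*I*√6 ≈ 31.843*I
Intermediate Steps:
√(l - 1319) = √(305 - 1319) = √(-1014) = 13*I*√6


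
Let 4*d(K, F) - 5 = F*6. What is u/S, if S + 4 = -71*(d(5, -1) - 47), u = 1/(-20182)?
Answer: -2/135249673 ≈ -1.4787e-8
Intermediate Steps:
d(K, F) = 5/4 + 3*F/2 (d(K, F) = 5/4 + (F*6)/4 = 5/4 + (6*F)/4 = 5/4 + 3*F/2)
u = -1/20182 ≈ -4.9549e-5
S = 13403/4 (S = -4 - 71*((5/4 + (3/2)*(-1)) - 47) = -4 - 71*((5/4 - 3/2) - 47) = -4 - 71*(-¼ - 47) = -4 - 71*(-189/4) = -4 + 13419/4 = 13403/4 ≈ 3350.8)
u/S = -1/(20182*13403/4) = -1/20182*4/13403 = -2/135249673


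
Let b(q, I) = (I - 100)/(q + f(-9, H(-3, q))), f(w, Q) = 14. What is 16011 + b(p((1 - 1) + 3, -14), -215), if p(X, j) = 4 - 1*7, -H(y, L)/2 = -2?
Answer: 175806/11 ≈ 15982.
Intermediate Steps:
H(y, L) = 4 (H(y, L) = -2*(-2) = 4)
p(X, j) = -3 (p(X, j) = 4 - 7 = -3)
b(q, I) = (-100 + I)/(14 + q) (b(q, I) = (I - 100)/(q + 14) = (-100 + I)/(14 + q))
16011 + b(p((1 - 1) + 3, -14), -215) = 16011 + (-100 - 215)/(14 - 3) = 16011 - 315/11 = 175806/11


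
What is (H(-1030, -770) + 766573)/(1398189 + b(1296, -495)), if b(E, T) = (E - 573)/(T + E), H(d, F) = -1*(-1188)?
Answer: 204992187/373316704 ≈ 0.54911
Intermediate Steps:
H(d, F) = 1188
b(E, T) = (-573 + E)/(E + T)
(H(-1030, -770) + 766573)/(1398189 + b(1296, -495)) = (1188 + 766573)/(1398189 + (-573 + 1296)/(1296 - 495)) = 767761/(1398189 + 723/801) = 767761/(1398189 + (1/801)*723) = 767761/(1398189 + 241/267) = 767761/(373316704/267) = 767761*(267/373316704) = 204992187/373316704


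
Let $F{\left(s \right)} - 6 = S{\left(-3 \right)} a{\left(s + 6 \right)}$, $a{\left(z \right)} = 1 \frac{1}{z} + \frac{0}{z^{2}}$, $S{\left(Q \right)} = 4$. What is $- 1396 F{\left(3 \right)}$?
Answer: $- \frac{80968}{9} \approx -8996.4$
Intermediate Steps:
$a{\left(z \right)} = \frac{1}{z}$ ($a{\left(z \right)} = \frac{1}{z} + \frac{0}{z^{2}} = \frac{1}{z} + 0 = \frac{1}{z}$)
$F{\left(s \right)} = 6 + \frac{4}{6 + s}$ ($F{\left(s \right)} = 6 + \frac{4}{s + 6} = 6 + \frac{4}{6 + s}$)
$- 1396 F{\left(3 \right)} = - 1396 \frac{2 \left(20 + 3 \cdot 3\right)}{6 + 3} = - 1396 \frac{2 \left(20 + 9\right)}{9} = - 1396 \cdot 2 \cdot \frac{1}{9} \cdot 29 = \left(-1396\right) \frac{58}{9} = - \frac{80968}{9}$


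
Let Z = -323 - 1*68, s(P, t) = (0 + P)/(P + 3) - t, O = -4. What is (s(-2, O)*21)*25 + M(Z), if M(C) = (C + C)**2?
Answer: 612574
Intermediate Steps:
s(P, t) = -t + P/(3 + P) (s(P, t) = P/(3 + P) - t = -t + P/(3 + P))
Z = -391 (Z = -323 - 68 = -391)
M(C) = 4*C**2 (M(C) = (2*C)**2 = 4*C**2)
(s(-2, O)*21)*25 + M(Z) = (((-2 - 3*(-4) - 1*(-2)*(-4))/(3 - 2))*21)*25 + 4*(-391)**2 = (((-2 + 12 - 8)/1)*21)*25 + 4*152881 = ((1*2)*21)*25 + 611524 = (2*21)*25 + 611524 = 42*25 + 611524 = 1050 + 611524 = 612574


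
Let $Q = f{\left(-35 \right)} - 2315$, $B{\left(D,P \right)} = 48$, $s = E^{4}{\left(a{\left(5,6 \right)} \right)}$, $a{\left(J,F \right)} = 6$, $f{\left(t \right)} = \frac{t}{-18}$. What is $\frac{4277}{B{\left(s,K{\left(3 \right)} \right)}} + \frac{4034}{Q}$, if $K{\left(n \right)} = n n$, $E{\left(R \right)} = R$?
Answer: $\frac{174587519}{1998480} \approx 87.36$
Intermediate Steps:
$f{\left(t \right)} = - \frac{t}{18}$ ($f{\left(t \right)} = t \left(- \frac{1}{18}\right) = - \frac{t}{18}$)
$K{\left(n \right)} = n^{2}$
$s = 1296$ ($s = 6^{4} = 1296$)
$Q = - \frac{41635}{18}$ ($Q = \left(- \frac{1}{18}\right) \left(-35\right) - 2315 = \frac{35}{18} - 2315 = - \frac{41635}{18} \approx -2313.1$)
$\frac{4277}{B{\left(s,K{\left(3 \right)} \right)}} + \frac{4034}{Q} = \frac{4277}{48} + \frac{4034}{- \frac{41635}{18}} = 4277 \cdot \frac{1}{48} + 4034 \left(- \frac{18}{41635}\right) = \frac{4277}{48} - \frac{72612}{41635} = \frac{174587519}{1998480}$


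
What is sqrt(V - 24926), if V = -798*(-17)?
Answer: 4*I*sqrt(710) ≈ 106.58*I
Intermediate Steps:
V = 13566
sqrt(V - 24926) = sqrt(13566 - 24926) = sqrt(-11360) = 4*I*sqrt(710)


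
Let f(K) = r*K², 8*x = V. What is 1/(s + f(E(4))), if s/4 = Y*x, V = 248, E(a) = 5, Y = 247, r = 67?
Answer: 1/32303 ≈ 3.0957e-5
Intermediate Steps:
x = 31 (x = (⅛)*248 = 31)
f(K) = 67*K²
s = 30628 (s = 4*(247*31) = 4*7657 = 30628)
1/(s + f(E(4))) = 1/(30628 + 67*5²) = 1/(30628 + 67*25) = 1/(30628 + 1675) = 1/32303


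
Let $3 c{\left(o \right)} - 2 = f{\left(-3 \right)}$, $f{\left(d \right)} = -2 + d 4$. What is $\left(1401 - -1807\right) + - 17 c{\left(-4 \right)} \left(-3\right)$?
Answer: $3004$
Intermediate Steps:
$f{\left(d \right)} = -2 + 4 d$
$c{\left(o \right)} = -4$ ($c{\left(o \right)} = \frac{2}{3} + \frac{-2 + 4 \left(-3\right)}{3} = \frac{2}{3} + \frac{-2 - 12}{3} = \frac{2}{3} + \frac{1}{3} \left(-14\right) = \frac{2}{3} - \frac{14}{3} = -4$)
$\left(1401 - -1807\right) + - 17 c{\left(-4 \right)} \left(-3\right) = \left(1401 - -1807\right) + \left(-17\right) \left(-4\right) \left(-3\right) = \left(1401 + 1807\right) + 68 \left(-3\right) = 3208 - 204 = 3004$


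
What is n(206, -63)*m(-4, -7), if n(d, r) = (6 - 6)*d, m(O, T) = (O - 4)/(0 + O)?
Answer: 0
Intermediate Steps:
m(O, T) = (-4 + O)/O
n(d, r) = 0 (n(d, r) = 0*d = 0)
n(206, -63)*m(-4, -7) = 0*((-4 - 4)/(-4)) = 0*(-1/4*(-8)) = 0*2 = 0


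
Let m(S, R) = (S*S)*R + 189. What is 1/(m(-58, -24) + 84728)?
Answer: 1/4181 ≈ 0.00023918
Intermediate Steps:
m(S, R) = 189 + R*S² (m(S, R) = S²*R + 189 = R*S² + 189 = 189 + R*S²)
1/(m(-58, -24) + 84728) = 1/((189 - 24*(-58)²) + 84728) = 1/((189 - 24*3364) + 84728) = 1/((189 - 80736) + 84728) = 1/(-80547 + 84728) = 1/4181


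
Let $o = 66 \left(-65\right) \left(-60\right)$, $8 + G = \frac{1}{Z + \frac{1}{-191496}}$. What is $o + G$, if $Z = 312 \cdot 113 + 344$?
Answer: $\frac{1754707568113304}{6817257599} \approx 2.5739 \cdot 10^{5}$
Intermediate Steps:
$Z = 35600$ ($Z = 35256 + 344 = 35600$)
$G = - \frac{54537869296}{6817257599}$ ($G = -8 + \frac{1}{35600 + \frac{1}{-191496}} = -8 + \frac{1}{35600 - \frac{1}{191496}} = -8 + \frac{1}{\frac{6817257599}{191496}} = -8 + \frac{191496}{6817257599} = - \frac{54537869296}{6817257599} \approx -8.0$)
$o = 257400$ ($o = \left(-4290\right) \left(-60\right) = 257400$)
$o + G = 257400 - \frac{54537869296}{6817257599} = \frac{1754707568113304}{6817257599}$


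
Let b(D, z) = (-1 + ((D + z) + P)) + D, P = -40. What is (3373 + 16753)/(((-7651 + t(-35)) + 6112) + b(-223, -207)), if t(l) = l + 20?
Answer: -10063/1124 ≈ -8.9529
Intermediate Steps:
t(l) = 20 + l
b(D, z) = -41 + z + 2*D (b(D, z) = (-1 + ((D + z) - 40)) + D = (-1 + (-40 + D + z)) + D = (-41 + D + z) + D = -41 + z + 2*D)
(3373 + 16753)/(((-7651 + t(-35)) + 6112) + b(-223, -207)) = (3373 + 16753)/(((-7651 + (20 - 35)) + 6112) + (-41 - 207 + 2*(-223))) = 20126/(((-7651 - 15) + 6112) + (-41 - 207 - 446)) = 20126/((-7666 + 6112) - 694) = 20126/(-1554 - 694) = 20126/(-2248) = 20126*(-1/2248) = -10063/1124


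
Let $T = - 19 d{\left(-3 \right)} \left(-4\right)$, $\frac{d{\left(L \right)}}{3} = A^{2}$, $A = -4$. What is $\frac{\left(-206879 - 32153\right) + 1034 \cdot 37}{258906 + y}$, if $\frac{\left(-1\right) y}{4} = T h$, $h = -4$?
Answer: $- \frac{100387}{158637} \approx -0.63281$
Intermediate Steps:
$d{\left(L \right)} = 48$ ($d{\left(L \right)} = 3 \left(-4\right)^{2} = 3 \cdot 16 = 48$)
$T = 3648$ ($T = \left(-19\right) 48 \left(-4\right) = \left(-912\right) \left(-4\right) = 3648$)
$y = 58368$ ($y = - 4 \cdot 3648 \left(-4\right) = \left(-4\right) \left(-14592\right) = 58368$)
$\frac{\left(-206879 - 32153\right) + 1034 \cdot 37}{258906 + y} = \frac{\left(-206879 - 32153\right) + 1034 \cdot 37}{258906 + 58368} = \frac{\left(-206879 - 32153\right) + 38258}{317274} = \left(-239032 + 38258\right) \frac{1}{317274} = \left(-200774\right) \frac{1}{317274} = - \frac{100387}{158637}$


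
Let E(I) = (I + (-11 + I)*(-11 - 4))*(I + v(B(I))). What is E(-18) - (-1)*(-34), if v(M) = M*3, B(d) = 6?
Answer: -34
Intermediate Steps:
v(M) = 3*M
E(I) = (18 + I)*(165 - 14*I) (E(I) = (I + (-11 + I)*(-11 - 4))*(I + 3*6) = (I + (-11 + I)*(-15))*(I + 18) = (I + (165 - 15*I))*(18 + I) = (165 - 14*I)*(18 + I) = (18 + I)*(165 - 14*I))
E(-18) - (-1)*(-34) = (2970 - 87*(-18) - 14*(-18)**2) - (-1)*(-34) = (2970 + 1566 - 14*324) - 1*34 = (2970 + 1566 - 4536) - 34 = 0 - 34 = -34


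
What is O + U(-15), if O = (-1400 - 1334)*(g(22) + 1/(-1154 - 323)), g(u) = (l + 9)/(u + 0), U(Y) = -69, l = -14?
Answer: 9004326/16247 ≈ 554.21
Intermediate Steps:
g(u) = -5/u (g(u) = (-14 + 9)/(u + 0) = -5/u)
O = 10125369/16247 (O = (-1400 - 1334)*(-5/22 + 1/(-1154 - 323)) = -2734*(-5*1/22 + 1/(-1477)) = -2734*(-5/22 - 1/1477) = -2734*(-7407/32494) = 10125369/16247 ≈ 623.21)
O + U(-15) = 10125369/16247 - 69 = 9004326/16247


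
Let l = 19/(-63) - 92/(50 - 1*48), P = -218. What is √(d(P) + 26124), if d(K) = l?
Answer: √11500265/21 ≈ 161.49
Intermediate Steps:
l = -2917/63 (l = 19*(-1/63) - 92/(50 - 48) = -19/63 - 92/2 = -19/63 - 92*½ = -19/63 - 46 = -2917/63 ≈ -46.302)
d(K) = -2917/63
√(d(P) + 26124) = √(-2917/63 + 26124) = √(1642895/63) = √11500265/21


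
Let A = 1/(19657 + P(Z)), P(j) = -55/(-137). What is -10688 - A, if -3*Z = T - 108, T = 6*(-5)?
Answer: -28783468169/2693064 ≈ -10688.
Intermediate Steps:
T = -30
Z = 46 (Z = -(-30 - 108)/3 = -⅓*(-138) = 46)
P(j) = 55/137 (P(j) = -55*(-1/137) = 55/137)
A = 137/2693064 (A = 1/(19657 + 55/137) = 1/(2693064/137) = 137/2693064 ≈ 5.0871e-5)
-10688 - A = -10688 - 1*137/2693064 = -10688 - 137/2693064 = -28783468169/2693064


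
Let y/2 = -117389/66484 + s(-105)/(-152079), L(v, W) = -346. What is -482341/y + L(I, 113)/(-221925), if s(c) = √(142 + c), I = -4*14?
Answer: 9660808143438493118571568687244/70729327804570624535891325 - 162116684614647207192*√37/318708247401467272889 ≈ 1.3659e+5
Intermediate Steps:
I = -56
y = -117389/33242 - 2*√37/152079 (y = 2*(-117389/66484 + √(142 - 105)/(-152079)) = 2*(-117389*1/66484 + √37*(-1/152079)) = 2*(-117389/66484 - √37/152079) = -117389/33242 - 2*√37/152079 ≈ -3.5314)
-482341/y + L(I, 113)/(-221925) = -482341/(-117389/33242 - 2*√37/152079) - 346/(-221925) = -482341/(-117389/33242 - 2*√37/152079) - 346*(-1/221925) = -482341/(-117389/33242 - 2*√37/152079) + 346/221925 = 346/221925 - 482341/(-117389/33242 - 2*√37/152079)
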